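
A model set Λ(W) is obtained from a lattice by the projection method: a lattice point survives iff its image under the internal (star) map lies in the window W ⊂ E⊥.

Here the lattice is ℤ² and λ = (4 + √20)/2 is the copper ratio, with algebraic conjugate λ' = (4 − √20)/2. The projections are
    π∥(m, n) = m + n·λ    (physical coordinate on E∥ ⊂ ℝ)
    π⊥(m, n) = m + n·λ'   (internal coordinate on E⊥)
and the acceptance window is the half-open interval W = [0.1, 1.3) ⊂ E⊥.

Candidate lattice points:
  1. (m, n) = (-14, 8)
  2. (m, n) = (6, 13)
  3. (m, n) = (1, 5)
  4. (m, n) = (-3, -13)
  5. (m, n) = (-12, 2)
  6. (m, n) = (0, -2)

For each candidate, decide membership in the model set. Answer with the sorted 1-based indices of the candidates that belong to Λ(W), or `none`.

Numerically λ ≈ 4.236068 and λ' = −1/λ ≈ -0.236068.
#1 (-14,8): internal coord -14 + (8)·λ' = -15.888544; -15.888544 ∉ [0.1, 1.3) → out
#2 (6,13): internal coord 6 + (13)·λ' = +2.931116; +2.931116 ∉ [0.1, 1.3) → out
#3 (1,5): internal coord 1 + (5)·λ' = -0.180340; -0.180340 ∉ [0.1, 1.3) → out
#4 (-3,-13): internal coord -3 + (-13)·λ' = +0.068884; +0.068884 ∉ [0.1, 1.3) → out
#5 (-12,2): internal coord -12 + (2)·λ' = -12.472136; -12.472136 ∉ [0.1, 1.3) → out
#6 (0,-2): internal coord 0 + (-2)·λ' = +0.472136; +0.472136 ∈ [0.1, 1.3) → IN Λ

6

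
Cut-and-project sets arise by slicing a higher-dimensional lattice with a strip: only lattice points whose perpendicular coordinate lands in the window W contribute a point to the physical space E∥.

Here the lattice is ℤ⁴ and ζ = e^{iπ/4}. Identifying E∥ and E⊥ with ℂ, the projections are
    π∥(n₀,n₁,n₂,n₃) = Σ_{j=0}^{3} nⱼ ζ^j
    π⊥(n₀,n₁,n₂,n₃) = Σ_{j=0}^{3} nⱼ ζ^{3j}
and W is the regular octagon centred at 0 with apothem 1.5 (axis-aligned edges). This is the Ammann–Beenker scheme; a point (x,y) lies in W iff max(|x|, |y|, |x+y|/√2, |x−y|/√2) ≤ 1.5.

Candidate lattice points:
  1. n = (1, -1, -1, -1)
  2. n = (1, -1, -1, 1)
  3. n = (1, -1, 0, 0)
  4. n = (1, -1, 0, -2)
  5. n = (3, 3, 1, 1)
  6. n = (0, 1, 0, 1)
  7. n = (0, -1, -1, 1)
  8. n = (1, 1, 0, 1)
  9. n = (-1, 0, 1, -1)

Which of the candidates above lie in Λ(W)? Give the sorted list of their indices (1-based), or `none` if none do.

1, 6

Internal map: ζ^{3j} for j=0..3 gives (1,0), (−√2/2,√2/2), (0,−1), (√2/2,√2/2).
#1 (1, -1, -1, -1): internal (1.000000, -0.414214); octagon support 1.000000 vs apothem 1.5 → ∈ W
#2 (1, -1, -1, 1): internal (2.414214, 1.000000); octagon support 2.414214 vs apothem 1.5 → ∉ W
#3 (1, -1, 0, 0): internal (1.707107, -0.707107); octagon support 1.707107 vs apothem 1.5 → ∉ W
#4 (1, -1, 0, -2): internal (0.292893, -2.121320); octagon support 2.121320 vs apothem 1.5 → ∉ W
#5 (3, 3, 1, 1): internal (1.585786, 1.828427); octagon support 2.414214 vs apothem 1.5 → ∉ W
#6 (0, 1, 0, 1): internal (0.000000, 1.414214); octagon support 1.414214 vs apothem 1.5 → ∈ W
#7 (0, -1, -1, 1): internal (1.414214, 1.000000); octagon support 1.707107 vs apothem 1.5 → ∉ W
#8 (1, 1, 0, 1): internal (1.000000, 1.414214); octagon support 1.707107 vs apothem 1.5 → ∉ W
#9 (-1, 0, 1, -1): internal (-1.707107, -1.707107); octagon support 2.414214 vs apothem 1.5 → ∉ W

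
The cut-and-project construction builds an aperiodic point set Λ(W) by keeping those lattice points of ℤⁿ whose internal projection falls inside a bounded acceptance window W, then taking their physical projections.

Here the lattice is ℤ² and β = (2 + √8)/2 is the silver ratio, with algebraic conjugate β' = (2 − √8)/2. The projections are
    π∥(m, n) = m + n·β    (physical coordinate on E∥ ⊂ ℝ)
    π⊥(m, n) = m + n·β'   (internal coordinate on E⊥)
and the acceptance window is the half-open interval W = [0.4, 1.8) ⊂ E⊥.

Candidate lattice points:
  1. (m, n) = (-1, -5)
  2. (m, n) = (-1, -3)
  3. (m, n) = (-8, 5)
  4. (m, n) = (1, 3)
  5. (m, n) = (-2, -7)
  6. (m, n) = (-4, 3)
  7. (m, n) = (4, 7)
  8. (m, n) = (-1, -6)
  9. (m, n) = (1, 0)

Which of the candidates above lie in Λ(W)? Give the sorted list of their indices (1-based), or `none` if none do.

1, 5, 7, 8, 9

Compute β' = (2−√8)/2 = -0.4142, so π⊥(m,n) = m -0.4142·n.
[1] lift (-1,-5): star map gives 1.0711; window check 0.4 ≤ 1.0711 < 1.8 is true → IN Λ
[2] lift (-1,-3): star map gives 0.2426; window check 0.4 ≤ 0.2426 < 1.8 is false → out
[3] lift (-8,5): star map gives -10.0711; window check 0.4 ≤ -10.0711 < 1.8 is false → out
[4] lift (1,3): star map gives -0.2426; window check 0.4 ≤ -0.2426 < 1.8 is false → out
[5] lift (-2,-7): star map gives 0.8995; window check 0.4 ≤ 0.8995 < 1.8 is true → IN Λ
[6] lift (-4,3): star map gives -5.2426; window check 0.4 ≤ -5.2426 < 1.8 is false → out
[7] lift (4,7): star map gives 1.1005; window check 0.4 ≤ 1.1005 < 1.8 is true → IN Λ
[8] lift (-1,-6): star map gives 1.4853; window check 0.4 ≤ 1.4853 < 1.8 is true → IN Λ
[9] lift (1,0): star map gives 1.0000; window check 0.4 ≤ 1.0000 < 1.8 is true → IN Λ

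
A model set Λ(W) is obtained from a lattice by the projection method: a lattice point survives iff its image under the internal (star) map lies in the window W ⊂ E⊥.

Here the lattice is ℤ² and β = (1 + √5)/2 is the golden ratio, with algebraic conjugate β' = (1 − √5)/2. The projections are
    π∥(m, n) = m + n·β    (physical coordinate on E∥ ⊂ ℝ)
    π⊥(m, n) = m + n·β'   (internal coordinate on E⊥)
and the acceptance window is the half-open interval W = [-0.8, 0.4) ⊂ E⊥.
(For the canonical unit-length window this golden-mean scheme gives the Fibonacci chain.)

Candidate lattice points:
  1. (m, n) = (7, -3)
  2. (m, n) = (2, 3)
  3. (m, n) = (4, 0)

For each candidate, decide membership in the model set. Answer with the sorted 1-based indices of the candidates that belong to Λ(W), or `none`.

2

Numerically β ≈ 1.61803 and β' = −1/β ≈ -0.61803.
candidate 1: (m,n)=(7,-3) → π∥ = 7-3·β ≈ 2.14590, π⊥ = 7-3·β' ≈ 8.85410 ∉ [-0.8, 0.4) ⇒ out
candidate 2: (m,n)=(2,3) → π∥ = 2+3·β ≈ 6.85410, π⊥ = 2+3·β' ≈ 0.14590 ∈ [-0.8, 0.4) ⇒ IN Λ
candidate 3: (m,n)=(4,0) → π∥ = 4+0·β ≈ 4.00000, π⊥ = 4+0·β' ≈ 4.00000 ∉ [-0.8, 0.4) ⇒ out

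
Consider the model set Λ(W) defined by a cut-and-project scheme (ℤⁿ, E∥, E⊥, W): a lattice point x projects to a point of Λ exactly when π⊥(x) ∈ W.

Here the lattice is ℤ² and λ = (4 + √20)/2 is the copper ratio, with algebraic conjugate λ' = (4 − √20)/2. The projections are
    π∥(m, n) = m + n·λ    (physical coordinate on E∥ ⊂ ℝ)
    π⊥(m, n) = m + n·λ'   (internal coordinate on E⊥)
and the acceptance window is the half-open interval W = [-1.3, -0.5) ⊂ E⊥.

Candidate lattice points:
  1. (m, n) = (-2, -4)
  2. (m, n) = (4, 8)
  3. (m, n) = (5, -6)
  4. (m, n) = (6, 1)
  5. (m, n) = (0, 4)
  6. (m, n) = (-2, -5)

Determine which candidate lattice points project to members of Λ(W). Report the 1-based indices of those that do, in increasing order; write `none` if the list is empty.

λ' = (4−√20)/2 ≈ -0.2361.
#1 (-2,-4): internal coord -2 + (-4)·λ' = -1.0557; -1.0557 ∈ [-1.3, -0.5) → IN Λ
#2 (4,8): internal coord 4 + (8)·λ' = +2.1115; +2.1115 ∉ [-1.3, -0.5) → out
#3 (5,-6): internal coord 5 + (-6)·λ' = +6.4164; +6.4164 ∉ [-1.3, -0.5) → out
#4 (6,1): internal coord 6 + (1)·λ' = +5.7639; +5.7639 ∉ [-1.3, -0.5) → out
#5 (0,4): internal coord 0 + (4)·λ' = -0.9443; -0.9443 ∈ [-1.3, -0.5) → IN Λ
#6 (-2,-5): internal coord -2 + (-5)·λ' = -0.8197; -0.8197 ∈ [-1.3, -0.5) → IN Λ

1, 5, 6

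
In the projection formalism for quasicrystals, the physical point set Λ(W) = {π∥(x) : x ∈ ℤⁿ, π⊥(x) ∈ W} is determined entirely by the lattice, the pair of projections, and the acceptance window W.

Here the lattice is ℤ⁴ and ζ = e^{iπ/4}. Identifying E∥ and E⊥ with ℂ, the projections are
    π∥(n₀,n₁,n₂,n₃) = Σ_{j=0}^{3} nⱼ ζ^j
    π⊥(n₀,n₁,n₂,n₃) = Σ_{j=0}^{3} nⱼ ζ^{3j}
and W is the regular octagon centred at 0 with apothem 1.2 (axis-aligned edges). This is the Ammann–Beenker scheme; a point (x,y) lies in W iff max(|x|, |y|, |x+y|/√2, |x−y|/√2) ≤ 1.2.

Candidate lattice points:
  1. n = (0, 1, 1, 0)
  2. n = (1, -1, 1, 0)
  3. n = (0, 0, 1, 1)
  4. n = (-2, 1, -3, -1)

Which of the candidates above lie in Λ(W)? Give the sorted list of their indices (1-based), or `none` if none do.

1, 3

π⊥(n) = n₀ + n₁ζ³ + n₂ζ⁶ + n₃ζ⁹ where ζ = e^{iπ/4}.
candidate 1: n = (0, 1, 1, 0) → π⊥ ≈ (-0.707107, -0.292893); max(|x|,|y|,|x±y|/√2) = 0.707107 ≤ 1.2 ⇒ ∈ W
candidate 2: n = (1, -1, 1, 0) → π⊥ ≈ (+1.707107, -1.707107); max(|x|,|y|,|x±y|/√2) = 2.414214 > 1.2 ⇒ ∉ W
candidate 3: n = (0, 0, 1, 1) → π⊥ ≈ (+0.707107, -0.292893); max(|x|,|y|,|x±y|/√2) = 0.707107 ≤ 1.2 ⇒ ∈ W
candidate 4: n = (-2, 1, -3, -1) → π⊥ ≈ (-3.414214, +3.000000); max(|x|,|y|,|x±y|/√2) = 4.535534 > 1.2 ⇒ ∉ W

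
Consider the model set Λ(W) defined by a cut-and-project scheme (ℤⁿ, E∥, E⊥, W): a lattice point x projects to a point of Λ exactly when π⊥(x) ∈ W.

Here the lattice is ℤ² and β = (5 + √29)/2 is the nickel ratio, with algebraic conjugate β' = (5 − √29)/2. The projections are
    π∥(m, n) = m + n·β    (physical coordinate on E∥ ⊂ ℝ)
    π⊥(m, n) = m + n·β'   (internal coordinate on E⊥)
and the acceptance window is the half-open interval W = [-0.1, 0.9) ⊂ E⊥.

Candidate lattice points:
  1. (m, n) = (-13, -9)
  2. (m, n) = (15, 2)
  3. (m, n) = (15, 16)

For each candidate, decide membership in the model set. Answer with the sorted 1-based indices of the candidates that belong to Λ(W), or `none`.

none

β' = (5−√29)/2 ≈ -0.19258.
#1 (-13,-9): internal coord -13 + (-9)·β' = -11.26676; -11.26676 ∉ [-0.1, 0.9) → out
#2 (15,2): internal coord 15 + (2)·β' = +14.61484; +14.61484 ∉ [-0.1, 0.9) → out
#3 (15,16): internal coord 15 + (16)·β' = +11.91868; +11.91868 ∉ [-0.1, 0.9) → out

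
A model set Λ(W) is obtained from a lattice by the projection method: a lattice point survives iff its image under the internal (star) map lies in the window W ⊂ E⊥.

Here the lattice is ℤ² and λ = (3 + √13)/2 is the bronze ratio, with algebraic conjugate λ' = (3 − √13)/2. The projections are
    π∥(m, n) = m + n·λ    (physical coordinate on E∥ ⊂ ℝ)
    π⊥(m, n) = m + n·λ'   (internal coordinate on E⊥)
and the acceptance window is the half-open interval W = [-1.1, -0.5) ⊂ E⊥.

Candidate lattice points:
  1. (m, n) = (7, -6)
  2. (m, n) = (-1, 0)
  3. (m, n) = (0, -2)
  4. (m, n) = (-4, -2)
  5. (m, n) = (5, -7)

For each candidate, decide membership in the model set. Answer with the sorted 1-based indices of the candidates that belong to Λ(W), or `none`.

2

λ' = (3−√13)/2 ≈ -0.302776.
[1] lift (7,-6): star map gives 8.816654; window check -1.1 ≤ 8.816654 < -0.5 is false → out
[2] lift (-1,0): star map gives -1.000000; window check -1.1 ≤ -1.000000 < -0.5 is true → IN Λ
[3] lift (0,-2): star map gives 0.605551; window check -1.1 ≤ 0.605551 < -0.5 is false → out
[4] lift (-4,-2): star map gives -3.394449; window check -1.1 ≤ -3.394449 < -0.5 is false → out
[5] lift (5,-7): star map gives 7.119429; window check -1.1 ≤ 7.119429 < -0.5 is false → out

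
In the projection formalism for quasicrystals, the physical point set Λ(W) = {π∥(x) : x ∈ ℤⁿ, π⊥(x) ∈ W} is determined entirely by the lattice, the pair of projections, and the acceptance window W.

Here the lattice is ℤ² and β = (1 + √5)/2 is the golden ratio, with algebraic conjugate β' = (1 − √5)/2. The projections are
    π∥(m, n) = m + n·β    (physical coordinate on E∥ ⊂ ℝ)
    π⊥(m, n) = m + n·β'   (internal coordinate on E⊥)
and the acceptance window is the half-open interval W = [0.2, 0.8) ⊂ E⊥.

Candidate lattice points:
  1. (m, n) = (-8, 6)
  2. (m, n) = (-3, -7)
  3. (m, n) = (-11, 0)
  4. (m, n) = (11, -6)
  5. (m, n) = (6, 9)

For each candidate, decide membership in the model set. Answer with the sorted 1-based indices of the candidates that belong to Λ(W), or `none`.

Numerically β ≈ 1.6180 and β' = −1/β ≈ -0.6180.
#1 (-8,6): internal coord -8 + (6)·β' = -11.7082; -11.7082 ∉ [0.2, 0.8) → out
#2 (-3,-7): internal coord -3 + (-7)·β' = +1.3262; +1.3262 ∉ [0.2, 0.8) → out
#3 (-11,0): internal coord -11 + (0)·β' = -11.0000; -11.0000 ∉ [0.2, 0.8) → out
#4 (11,-6): internal coord 11 + (-6)·β' = +14.7082; +14.7082 ∉ [0.2, 0.8) → out
#5 (6,9): internal coord 6 + (9)·β' = +0.4377; +0.4377 ∈ [0.2, 0.8) → IN Λ

5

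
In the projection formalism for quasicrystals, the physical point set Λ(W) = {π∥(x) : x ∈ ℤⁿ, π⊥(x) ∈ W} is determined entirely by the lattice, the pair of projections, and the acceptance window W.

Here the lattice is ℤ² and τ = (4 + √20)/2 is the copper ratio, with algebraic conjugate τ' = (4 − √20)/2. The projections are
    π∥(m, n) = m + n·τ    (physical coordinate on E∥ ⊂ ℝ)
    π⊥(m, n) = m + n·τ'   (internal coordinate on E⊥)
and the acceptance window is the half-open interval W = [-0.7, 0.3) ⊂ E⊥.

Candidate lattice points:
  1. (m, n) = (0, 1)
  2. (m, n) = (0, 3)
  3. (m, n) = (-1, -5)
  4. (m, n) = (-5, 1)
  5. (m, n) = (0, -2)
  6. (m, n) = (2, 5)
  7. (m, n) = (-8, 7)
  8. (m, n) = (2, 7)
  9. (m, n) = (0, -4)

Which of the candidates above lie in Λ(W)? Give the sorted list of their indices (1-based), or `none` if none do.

1, 3

Numerically τ ≈ 4.23607 and τ' = −1/τ ≈ -0.23607.
candidate 1: (m,n)=(0,1) → π∥ = 0+1·τ ≈ 4.23607, π⊥ = 0+1·τ' ≈ -0.23607 ∈ [-0.7, 0.3) ⇒ IN Λ
candidate 2: (m,n)=(0,3) → π∥ = 0+3·τ ≈ 12.70820, π⊥ = 0+3·τ' ≈ -0.70820 ∉ [-0.7, 0.3) ⇒ out
candidate 3: (m,n)=(-1,-5) → π∥ = -1-5·τ ≈ -22.18034, π⊥ = -1-5·τ' ≈ 0.18034 ∈ [-0.7, 0.3) ⇒ IN Λ
candidate 4: (m,n)=(-5,1) → π∥ = -5+1·τ ≈ -0.76393, π⊥ = -5+1·τ' ≈ -5.23607 ∉ [-0.7, 0.3) ⇒ out
candidate 5: (m,n)=(0,-2) → π∥ = 0-2·τ ≈ -8.47214, π⊥ = 0-2·τ' ≈ 0.47214 ∉ [-0.7, 0.3) ⇒ out
candidate 6: (m,n)=(2,5) → π∥ = 2+5·τ ≈ 23.18034, π⊥ = 2+5·τ' ≈ 0.81966 ∉ [-0.7, 0.3) ⇒ out
candidate 7: (m,n)=(-8,7) → π∥ = -8+7·τ ≈ 21.65248, π⊥ = -8+7·τ' ≈ -9.65248 ∉ [-0.7, 0.3) ⇒ out
candidate 8: (m,n)=(2,7) → π∥ = 2+7·τ ≈ 31.65248, π⊥ = 2+7·τ' ≈ 0.34752 ∉ [-0.7, 0.3) ⇒ out
candidate 9: (m,n)=(0,-4) → π∥ = 0-4·τ ≈ -16.94427, π⊥ = 0-4·τ' ≈ 0.94427 ∉ [-0.7, 0.3) ⇒ out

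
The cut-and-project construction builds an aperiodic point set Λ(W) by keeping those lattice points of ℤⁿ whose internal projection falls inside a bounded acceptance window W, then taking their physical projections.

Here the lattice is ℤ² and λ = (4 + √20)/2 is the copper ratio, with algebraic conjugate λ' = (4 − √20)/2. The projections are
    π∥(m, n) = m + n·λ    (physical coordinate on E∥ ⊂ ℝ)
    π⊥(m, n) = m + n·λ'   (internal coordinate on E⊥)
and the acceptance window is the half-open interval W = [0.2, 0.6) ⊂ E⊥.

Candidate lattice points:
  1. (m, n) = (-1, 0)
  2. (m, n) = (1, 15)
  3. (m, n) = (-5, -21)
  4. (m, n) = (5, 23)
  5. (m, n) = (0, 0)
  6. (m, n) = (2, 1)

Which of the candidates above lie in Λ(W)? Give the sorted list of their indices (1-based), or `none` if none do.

Compute λ' = (4−√20)/2 = -0.236068, so π⊥(m,n) = m -0.236068·n.
#1 (-1,0): internal coord -1 + (0)·λ' = -1.000000; -1.000000 ∉ [0.2, 0.6) → out
#2 (1,15): internal coord 1 + (15)·λ' = -2.541020; -2.541020 ∉ [0.2, 0.6) → out
#3 (-5,-21): internal coord -5 + (-21)·λ' = -0.042572; -0.042572 ∉ [0.2, 0.6) → out
#4 (5,23): internal coord 5 + (23)·λ' = -0.429563; -0.429563 ∉ [0.2, 0.6) → out
#5 (0,0): internal coord 0 + (0)·λ' = +0.000000; +0.000000 ∉ [0.2, 0.6) → out
#6 (2,1): internal coord 2 + (1)·λ' = +1.763932; +1.763932 ∉ [0.2, 0.6) → out

none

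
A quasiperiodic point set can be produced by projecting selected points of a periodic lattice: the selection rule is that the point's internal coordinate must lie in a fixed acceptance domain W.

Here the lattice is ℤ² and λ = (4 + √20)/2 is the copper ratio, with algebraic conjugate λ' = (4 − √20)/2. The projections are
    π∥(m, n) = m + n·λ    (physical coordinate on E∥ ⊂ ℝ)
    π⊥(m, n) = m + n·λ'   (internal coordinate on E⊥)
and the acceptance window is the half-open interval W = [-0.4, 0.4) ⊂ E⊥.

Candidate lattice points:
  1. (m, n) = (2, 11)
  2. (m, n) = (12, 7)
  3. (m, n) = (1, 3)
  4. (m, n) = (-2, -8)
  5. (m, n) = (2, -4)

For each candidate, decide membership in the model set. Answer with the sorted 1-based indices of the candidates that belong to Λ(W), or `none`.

3, 4

Compute λ' = (4−√20)/2 = -0.236068, so π⊥(m,n) = m -0.236068·n.
[1] lift (2,11): star map gives -0.596748; window check -0.4 ≤ -0.596748 < 0.4 is false → out
[2] lift (12,7): star map gives 10.347524; window check -0.4 ≤ 10.347524 < 0.4 is false → out
[3] lift (1,3): star map gives 0.291796; window check -0.4 ≤ 0.291796 < 0.4 is true → IN Λ
[4] lift (-2,-8): star map gives -0.111456; window check -0.4 ≤ -0.111456 < 0.4 is true → IN Λ
[5] lift (2,-4): star map gives 2.944272; window check -0.4 ≤ 2.944272 < 0.4 is false → out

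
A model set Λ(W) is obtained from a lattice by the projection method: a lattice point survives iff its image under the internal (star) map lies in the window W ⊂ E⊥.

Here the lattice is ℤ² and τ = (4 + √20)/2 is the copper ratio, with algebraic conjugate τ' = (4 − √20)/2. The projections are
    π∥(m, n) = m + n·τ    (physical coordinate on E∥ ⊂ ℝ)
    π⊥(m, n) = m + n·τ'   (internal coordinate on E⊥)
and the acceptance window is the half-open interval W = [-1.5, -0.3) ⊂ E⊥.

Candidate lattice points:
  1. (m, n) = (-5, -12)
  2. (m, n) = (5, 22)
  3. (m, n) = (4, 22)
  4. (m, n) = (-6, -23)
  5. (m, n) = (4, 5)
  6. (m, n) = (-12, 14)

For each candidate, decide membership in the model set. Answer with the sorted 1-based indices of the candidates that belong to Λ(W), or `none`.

3, 4

Compute τ' = (4−√20)/2 = -0.2361, so π⊥(m,n) = m -0.2361·n.
[1] lift (-5,-12): star map gives -2.1672; window check -1.5 ≤ -2.1672 < -0.3 is false → out
[2] lift (5,22): star map gives -0.1935; window check -1.5 ≤ -0.1935 < -0.3 is false → out
[3] lift (4,22): star map gives -1.1935; window check -1.5 ≤ -1.1935 < -0.3 is true → IN Λ
[4] lift (-6,-23): star map gives -0.5704; window check -1.5 ≤ -0.5704 < -0.3 is true → IN Λ
[5] lift (4,5): star map gives 2.8197; window check -1.5 ≤ 2.8197 < -0.3 is false → out
[6] lift (-12,14): star map gives -15.3050; window check -1.5 ≤ -15.3050 < -0.3 is false → out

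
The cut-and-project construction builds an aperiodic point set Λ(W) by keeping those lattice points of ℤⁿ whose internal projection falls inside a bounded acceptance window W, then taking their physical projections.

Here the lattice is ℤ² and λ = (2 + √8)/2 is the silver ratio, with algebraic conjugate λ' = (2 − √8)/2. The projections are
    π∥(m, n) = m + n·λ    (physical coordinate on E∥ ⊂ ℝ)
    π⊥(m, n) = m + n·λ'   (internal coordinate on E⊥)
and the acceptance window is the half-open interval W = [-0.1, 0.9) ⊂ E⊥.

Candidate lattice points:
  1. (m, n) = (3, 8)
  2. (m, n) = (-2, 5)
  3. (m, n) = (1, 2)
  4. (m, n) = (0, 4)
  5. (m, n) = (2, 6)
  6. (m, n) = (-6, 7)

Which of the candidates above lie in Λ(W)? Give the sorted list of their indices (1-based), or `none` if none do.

3

λ' = (2−√8)/2 ≈ -0.41421.
candidate 1: (m,n)=(3,8) → π∥ = 3+8·λ ≈ 22.31371, π⊥ = 3+8·λ' ≈ -0.31371 ∉ [-0.1, 0.9) ⇒ out
candidate 2: (m,n)=(-2,5) → π∥ = -2+5·λ ≈ 10.07107, π⊥ = -2+5·λ' ≈ -4.07107 ∉ [-0.1, 0.9) ⇒ out
candidate 3: (m,n)=(1,2) → π∥ = 1+2·λ ≈ 5.82843, π⊥ = 1+2·λ' ≈ 0.17157 ∈ [-0.1, 0.9) ⇒ IN Λ
candidate 4: (m,n)=(0,4) → π∥ = 0+4·λ ≈ 9.65685, π⊥ = 0+4·λ' ≈ -1.65685 ∉ [-0.1, 0.9) ⇒ out
candidate 5: (m,n)=(2,6) → π∥ = 2+6·λ ≈ 16.48528, π⊥ = 2+6·λ' ≈ -0.48528 ∉ [-0.1, 0.9) ⇒ out
candidate 6: (m,n)=(-6,7) → π∥ = -6+7·λ ≈ 10.89949, π⊥ = -6+7·λ' ≈ -8.89949 ∉ [-0.1, 0.9) ⇒ out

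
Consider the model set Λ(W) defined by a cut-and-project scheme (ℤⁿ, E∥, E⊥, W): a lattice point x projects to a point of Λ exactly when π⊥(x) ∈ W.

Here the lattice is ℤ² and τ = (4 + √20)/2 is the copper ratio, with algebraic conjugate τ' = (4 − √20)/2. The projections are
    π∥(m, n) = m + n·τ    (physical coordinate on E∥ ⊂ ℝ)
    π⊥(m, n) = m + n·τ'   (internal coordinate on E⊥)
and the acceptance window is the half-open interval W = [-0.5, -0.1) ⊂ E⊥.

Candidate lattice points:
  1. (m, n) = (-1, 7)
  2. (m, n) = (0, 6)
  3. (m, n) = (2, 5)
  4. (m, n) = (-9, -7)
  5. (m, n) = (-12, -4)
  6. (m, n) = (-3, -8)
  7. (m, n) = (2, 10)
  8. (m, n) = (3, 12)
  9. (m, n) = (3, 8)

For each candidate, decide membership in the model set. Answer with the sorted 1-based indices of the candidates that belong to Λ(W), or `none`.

7

τ' = (4−√20)/2 ≈ -0.236068.
candidate 1: (m,n)=(-1,7) → π∥ = -1+7·τ ≈ 28.652476, π⊥ = -1+7·τ' ≈ -2.652476 ∉ [-0.5, -0.1) ⇒ out
candidate 2: (m,n)=(0,6) → π∥ = 0+6·τ ≈ 25.416408, π⊥ = 0+6·τ' ≈ -1.416408 ∉ [-0.5, -0.1) ⇒ out
candidate 3: (m,n)=(2,5) → π∥ = 2+5·τ ≈ 23.180340, π⊥ = 2+5·τ' ≈ 0.819660 ∉ [-0.5, -0.1) ⇒ out
candidate 4: (m,n)=(-9,-7) → π∥ = -9-7·τ ≈ -38.652476, π⊥ = -9-7·τ' ≈ -7.347524 ∉ [-0.5, -0.1) ⇒ out
candidate 5: (m,n)=(-12,-4) → π∥ = -12-4·τ ≈ -28.944272, π⊥ = -12-4·τ' ≈ -11.055728 ∉ [-0.5, -0.1) ⇒ out
candidate 6: (m,n)=(-3,-8) → π∥ = -3-8·τ ≈ -36.888544, π⊥ = -3-8·τ' ≈ -1.111456 ∉ [-0.5, -0.1) ⇒ out
candidate 7: (m,n)=(2,10) → π∥ = 2+10·τ ≈ 44.360680, π⊥ = 2+10·τ' ≈ -0.360680 ∈ [-0.5, -0.1) ⇒ IN Λ
candidate 8: (m,n)=(3,12) → π∥ = 3+12·τ ≈ 53.832816, π⊥ = 3+12·τ' ≈ 0.167184 ∉ [-0.5, -0.1) ⇒ out
candidate 9: (m,n)=(3,8) → π∥ = 3+8·τ ≈ 36.888544, π⊥ = 3+8·τ' ≈ 1.111456 ∉ [-0.5, -0.1) ⇒ out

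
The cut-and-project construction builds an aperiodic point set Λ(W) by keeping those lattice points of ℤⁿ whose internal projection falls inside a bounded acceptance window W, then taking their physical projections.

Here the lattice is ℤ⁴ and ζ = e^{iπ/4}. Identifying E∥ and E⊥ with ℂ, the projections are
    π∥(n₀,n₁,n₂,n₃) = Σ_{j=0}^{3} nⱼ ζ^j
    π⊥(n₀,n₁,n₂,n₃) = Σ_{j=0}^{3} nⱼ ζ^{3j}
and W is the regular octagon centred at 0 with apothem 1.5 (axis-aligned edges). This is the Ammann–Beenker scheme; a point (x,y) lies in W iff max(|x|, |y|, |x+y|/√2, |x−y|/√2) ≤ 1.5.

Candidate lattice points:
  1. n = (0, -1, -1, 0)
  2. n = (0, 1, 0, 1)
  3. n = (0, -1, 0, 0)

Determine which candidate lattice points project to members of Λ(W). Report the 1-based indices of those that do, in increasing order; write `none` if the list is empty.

1, 2, 3

With ζ = e^{iπ/4} the internal vectors are ζ^0,ζ^3,ζ^6,ζ^9.
candidate 1: n = (0, -1, -1, 0) → π⊥ ≈ (+0.7071, +0.2929); max(|x|,|y|,|x±y|/√2) = 0.7071 ≤ 1.5 ⇒ ∈ W
candidate 2: n = (0, 1, 0, 1) → π⊥ ≈ (+0.0000, +1.4142); max(|x|,|y|,|x±y|/√2) = 1.4142 ≤ 1.5 ⇒ ∈ W
candidate 3: n = (0, -1, 0, 0) → π⊥ ≈ (+0.7071, -0.7071); max(|x|,|y|,|x±y|/√2) = 1.0000 ≤ 1.5 ⇒ ∈ W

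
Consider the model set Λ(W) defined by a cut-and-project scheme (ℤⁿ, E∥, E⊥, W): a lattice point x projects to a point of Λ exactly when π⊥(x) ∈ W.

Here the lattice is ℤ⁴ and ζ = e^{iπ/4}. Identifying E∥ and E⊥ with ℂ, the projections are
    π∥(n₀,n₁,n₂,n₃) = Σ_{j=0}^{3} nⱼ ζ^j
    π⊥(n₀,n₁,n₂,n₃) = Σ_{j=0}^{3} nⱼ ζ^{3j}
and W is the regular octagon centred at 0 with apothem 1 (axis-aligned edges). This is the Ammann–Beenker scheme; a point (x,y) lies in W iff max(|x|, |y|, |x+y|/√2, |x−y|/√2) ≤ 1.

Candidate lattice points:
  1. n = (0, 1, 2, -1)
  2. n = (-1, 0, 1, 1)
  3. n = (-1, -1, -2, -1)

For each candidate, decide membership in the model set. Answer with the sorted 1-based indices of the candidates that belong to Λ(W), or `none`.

2

π⊥(n) = n₀ + n₁ζ³ + n₂ζ⁶ + n₃ζ⁹ where ζ = e^{iπ/4}.
#1 (0, 1, 2, -1): internal (-1.41421, -2.00000); octagon support 2.41421 vs apothem 1 → ∉ W
#2 (-1, 0, 1, 1): internal (-0.29289, -0.29289); octagon support 0.41421 vs apothem 1 → ∈ W
#3 (-1, -1, -2, -1): internal (-1.00000, 0.58579); octagon support 1.12132 vs apothem 1 → ∉ W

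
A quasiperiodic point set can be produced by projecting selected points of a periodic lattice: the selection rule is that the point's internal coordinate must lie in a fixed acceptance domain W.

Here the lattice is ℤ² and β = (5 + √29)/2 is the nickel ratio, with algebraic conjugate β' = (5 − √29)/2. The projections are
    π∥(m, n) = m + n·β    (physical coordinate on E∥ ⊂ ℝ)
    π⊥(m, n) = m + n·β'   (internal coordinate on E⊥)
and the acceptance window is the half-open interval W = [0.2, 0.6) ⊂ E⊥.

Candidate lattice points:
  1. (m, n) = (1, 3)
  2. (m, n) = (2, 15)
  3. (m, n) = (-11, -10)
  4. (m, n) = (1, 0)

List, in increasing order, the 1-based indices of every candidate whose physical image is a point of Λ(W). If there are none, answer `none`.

1

Numerically β ≈ 5.1926 and β' = −1/β ≈ -0.1926.
#1 (1,3): internal coord 1 + (3)·β' = +0.4223; +0.4223 ∈ [0.2, 0.6) → IN Λ
#2 (2,15): internal coord 2 + (15)·β' = -0.8887; -0.8887 ∉ [0.2, 0.6) → out
#3 (-11,-10): internal coord -11 + (-10)·β' = -9.0742; -9.0742 ∉ [0.2, 0.6) → out
#4 (1,0): internal coord 1 + (0)·β' = +1.0000; +1.0000 ∉ [0.2, 0.6) → out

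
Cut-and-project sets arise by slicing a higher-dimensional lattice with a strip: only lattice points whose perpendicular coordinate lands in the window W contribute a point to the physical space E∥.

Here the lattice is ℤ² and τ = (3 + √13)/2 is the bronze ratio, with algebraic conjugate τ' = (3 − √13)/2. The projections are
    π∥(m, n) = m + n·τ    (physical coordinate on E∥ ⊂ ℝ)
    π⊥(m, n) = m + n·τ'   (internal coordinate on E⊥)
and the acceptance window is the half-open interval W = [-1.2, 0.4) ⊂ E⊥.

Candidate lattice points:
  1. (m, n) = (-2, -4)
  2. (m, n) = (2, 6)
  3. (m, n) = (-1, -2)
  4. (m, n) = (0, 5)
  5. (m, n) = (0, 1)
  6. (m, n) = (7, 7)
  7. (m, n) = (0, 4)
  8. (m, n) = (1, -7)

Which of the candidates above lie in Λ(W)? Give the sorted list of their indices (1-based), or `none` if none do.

Numerically τ ≈ 3.302776 and τ' = −1/τ ≈ -0.302776.
[1] lift (-2,-4): star map gives -0.788897; window check -1.2 ≤ -0.788897 < 0.4 is true → IN Λ
[2] lift (2,6): star map gives 0.183346; window check -1.2 ≤ 0.183346 < 0.4 is true → IN Λ
[3] lift (-1,-2): star map gives -0.394449; window check -1.2 ≤ -0.394449 < 0.4 is true → IN Λ
[4] lift (0,5): star map gives -1.513878; window check -1.2 ≤ -1.513878 < 0.4 is false → out
[5] lift (0,1): star map gives -0.302776; window check -1.2 ≤ -0.302776 < 0.4 is true → IN Λ
[6] lift (7,7): star map gives 4.880571; window check -1.2 ≤ 4.880571 < 0.4 is false → out
[7] lift (0,4): star map gives -1.211103; window check -1.2 ≤ -1.211103 < 0.4 is false → out
[8] lift (1,-7): star map gives 3.119429; window check -1.2 ≤ 3.119429 < 0.4 is false → out

1, 2, 3, 5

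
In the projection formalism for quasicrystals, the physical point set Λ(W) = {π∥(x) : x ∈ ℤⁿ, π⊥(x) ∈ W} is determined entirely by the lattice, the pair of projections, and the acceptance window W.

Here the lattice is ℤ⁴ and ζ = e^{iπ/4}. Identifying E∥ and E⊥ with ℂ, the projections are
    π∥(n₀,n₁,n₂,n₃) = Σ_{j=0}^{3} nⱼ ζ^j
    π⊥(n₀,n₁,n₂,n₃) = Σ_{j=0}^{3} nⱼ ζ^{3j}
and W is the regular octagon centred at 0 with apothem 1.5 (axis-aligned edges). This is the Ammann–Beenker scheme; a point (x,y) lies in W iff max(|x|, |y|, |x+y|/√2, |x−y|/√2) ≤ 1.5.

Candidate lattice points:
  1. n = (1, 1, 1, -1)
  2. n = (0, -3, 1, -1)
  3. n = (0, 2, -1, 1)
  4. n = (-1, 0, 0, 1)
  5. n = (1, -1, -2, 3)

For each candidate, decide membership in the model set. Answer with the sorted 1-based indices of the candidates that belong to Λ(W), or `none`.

π⊥(n) = n₀ + n₁ζ³ + n₂ζ⁶ + n₃ζ⁹ where ζ = e^{iπ/4}.
#1 (1, 1, 1, -1): internal (-0.41421, -1.00000); octagon support 1.00000 vs apothem 1.5 → ∈ W
#2 (0, -3, 1, -1): internal (1.41421, -3.82843); octagon support 3.82843 vs apothem 1.5 → ∉ W
#3 (0, 2, -1, 1): internal (-0.70711, 3.12132); octagon support 3.12132 vs apothem 1.5 → ∉ W
#4 (-1, 0, 0, 1): internal (-0.29289, 0.70711); octagon support 0.70711 vs apothem 1.5 → ∈ W
#5 (1, -1, -2, 3): internal (3.82843, 3.41421); octagon support 5.12132 vs apothem 1.5 → ∉ W

1, 4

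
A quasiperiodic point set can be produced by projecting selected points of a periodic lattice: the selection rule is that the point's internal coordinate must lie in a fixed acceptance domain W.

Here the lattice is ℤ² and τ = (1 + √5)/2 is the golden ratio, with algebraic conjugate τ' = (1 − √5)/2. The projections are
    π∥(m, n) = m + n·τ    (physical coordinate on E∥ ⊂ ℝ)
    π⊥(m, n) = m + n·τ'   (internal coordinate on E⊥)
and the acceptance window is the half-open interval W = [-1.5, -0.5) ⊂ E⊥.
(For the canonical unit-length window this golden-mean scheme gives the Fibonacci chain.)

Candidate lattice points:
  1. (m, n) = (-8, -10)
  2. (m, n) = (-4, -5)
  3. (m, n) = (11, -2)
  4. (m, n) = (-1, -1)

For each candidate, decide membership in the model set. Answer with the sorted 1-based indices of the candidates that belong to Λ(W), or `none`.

Numerically τ ≈ 1.618034 and τ' = −1/τ ≈ -0.618034.
candidate 1: (m,n)=(-8,-10) → π∥ = -8-10·τ ≈ -24.180340, π⊥ = -8-10·τ' ≈ -1.819660 ∉ [-1.5, -0.5) ⇒ out
candidate 2: (m,n)=(-4,-5) → π∥ = -4-5·τ ≈ -12.090170, π⊥ = -4-5·τ' ≈ -0.909830 ∈ [-1.5, -0.5) ⇒ IN Λ
candidate 3: (m,n)=(11,-2) → π∥ = 11-2·τ ≈ 7.763932, π⊥ = 11-2·τ' ≈ 12.236068 ∉ [-1.5, -0.5) ⇒ out
candidate 4: (m,n)=(-1,-1) → π∥ = -1-1·τ ≈ -2.618034, π⊥ = -1-1·τ' ≈ -0.381966 ∉ [-1.5, -0.5) ⇒ out

2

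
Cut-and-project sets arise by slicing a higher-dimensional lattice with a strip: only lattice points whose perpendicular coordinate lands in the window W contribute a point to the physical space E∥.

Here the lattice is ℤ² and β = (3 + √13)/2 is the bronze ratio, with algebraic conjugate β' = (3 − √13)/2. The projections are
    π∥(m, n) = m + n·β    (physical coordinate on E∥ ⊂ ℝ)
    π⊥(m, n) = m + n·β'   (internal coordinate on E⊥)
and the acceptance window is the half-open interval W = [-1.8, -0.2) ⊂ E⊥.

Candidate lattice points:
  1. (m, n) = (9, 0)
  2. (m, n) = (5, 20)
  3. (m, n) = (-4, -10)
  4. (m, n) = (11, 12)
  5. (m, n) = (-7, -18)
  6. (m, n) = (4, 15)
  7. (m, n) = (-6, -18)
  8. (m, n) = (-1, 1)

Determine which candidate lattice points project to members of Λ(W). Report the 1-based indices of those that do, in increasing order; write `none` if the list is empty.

β' = (3−√13)/2 ≈ -0.3028.
#1 (9,0): internal coord 9 + (0)·β' = +9.0000; +9.0000 ∉ [-1.8, -0.2) → out
#2 (5,20): internal coord 5 + (20)·β' = -1.0555; -1.0555 ∈ [-1.8, -0.2) → IN Λ
#3 (-4,-10): internal coord -4 + (-10)·β' = -0.9722; -0.9722 ∈ [-1.8, -0.2) → IN Λ
#4 (11,12): internal coord 11 + (12)·β' = +7.3667; +7.3667 ∉ [-1.8, -0.2) → out
#5 (-7,-18): internal coord -7 + (-18)·β' = -1.5500; -1.5500 ∈ [-1.8, -0.2) → IN Λ
#6 (4,15): internal coord 4 + (15)·β' = -0.5416; -0.5416 ∈ [-1.8, -0.2) → IN Λ
#7 (-6,-18): internal coord -6 + (-18)·β' = -0.5500; -0.5500 ∈ [-1.8, -0.2) → IN Λ
#8 (-1,1): internal coord -1 + (1)·β' = -1.3028; -1.3028 ∈ [-1.8, -0.2) → IN Λ

2, 3, 5, 6, 7, 8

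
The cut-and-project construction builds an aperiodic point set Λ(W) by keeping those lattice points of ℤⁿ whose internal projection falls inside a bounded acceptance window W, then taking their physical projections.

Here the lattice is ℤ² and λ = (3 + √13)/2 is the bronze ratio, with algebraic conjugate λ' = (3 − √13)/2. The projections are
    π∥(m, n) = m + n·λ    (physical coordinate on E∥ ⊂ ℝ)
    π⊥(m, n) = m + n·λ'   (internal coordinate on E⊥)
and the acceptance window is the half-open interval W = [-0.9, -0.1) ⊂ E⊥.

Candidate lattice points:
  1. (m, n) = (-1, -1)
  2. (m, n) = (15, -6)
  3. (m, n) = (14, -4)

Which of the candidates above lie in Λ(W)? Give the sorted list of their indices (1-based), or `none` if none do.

λ' = (3−√13)/2 ≈ -0.3028.
[1] lift (-1,-1): star map gives -0.6972; window check -0.9 ≤ -0.6972 < -0.1 is true → IN Λ
[2] lift (15,-6): star map gives 16.8167; window check -0.9 ≤ 16.8167 < -0.1 is false → out
[3] lift (14,-4): star map gives 15.2111; window check -0.9 ≤ 15.2111 < -0.1 is false → out

1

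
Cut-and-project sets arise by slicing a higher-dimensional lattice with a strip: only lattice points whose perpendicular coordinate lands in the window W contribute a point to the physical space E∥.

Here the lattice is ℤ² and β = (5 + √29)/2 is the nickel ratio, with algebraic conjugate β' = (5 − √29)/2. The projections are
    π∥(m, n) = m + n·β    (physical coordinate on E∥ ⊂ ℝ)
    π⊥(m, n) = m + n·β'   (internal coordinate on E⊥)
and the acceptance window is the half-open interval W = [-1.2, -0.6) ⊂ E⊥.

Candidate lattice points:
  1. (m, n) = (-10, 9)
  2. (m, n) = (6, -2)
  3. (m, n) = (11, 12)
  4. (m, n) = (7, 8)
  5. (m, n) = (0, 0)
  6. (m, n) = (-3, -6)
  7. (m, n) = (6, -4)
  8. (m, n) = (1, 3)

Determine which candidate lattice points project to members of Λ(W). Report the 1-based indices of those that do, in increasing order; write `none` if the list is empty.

none

Compute β' = (5−√29)/2 = -0.192582, so π⊥(m,n) = m -0.192582·n.
#1 (-10,9): internal coord -10 + (9)·β' = -11.733242; -11.733242 ∉ [-1.2, -0.6) → out
#2 (6,-2): internal coord 6 + (-2)·β' = +6.385165; +6.385165 ∉ [-1.2, -0.6) → out
#3 (11,12): internal coord 11 + (12)·β' = +8.689011; +8.689011 ∉ [-1.2, -0.6) → out
#4 (7,8): internal coord 7 + (8)·β' = +5.459341; +5.459341 ∉ [-1.2, -0.6) → out
#5 (0,0): internal coord 0 + (0)·β' = +0.000000; +0.000000 ∉ [-1.2, -0.6) → out
#6 (-3,-6): internal coord -3 + (-6)·β' = -1.844506; -1.844506 ∉ [-1.2, -0.6) → out
#7 (6,-4): internal coord 6 + (-4)·β' = +6.770330; +6.770330 ∉ [-1.2, -0.6) → out
#8 (1,3): internal coord 1 + (3)·β' = +0.422253; +0.422253 ∉ [-1.2, -0.6) → out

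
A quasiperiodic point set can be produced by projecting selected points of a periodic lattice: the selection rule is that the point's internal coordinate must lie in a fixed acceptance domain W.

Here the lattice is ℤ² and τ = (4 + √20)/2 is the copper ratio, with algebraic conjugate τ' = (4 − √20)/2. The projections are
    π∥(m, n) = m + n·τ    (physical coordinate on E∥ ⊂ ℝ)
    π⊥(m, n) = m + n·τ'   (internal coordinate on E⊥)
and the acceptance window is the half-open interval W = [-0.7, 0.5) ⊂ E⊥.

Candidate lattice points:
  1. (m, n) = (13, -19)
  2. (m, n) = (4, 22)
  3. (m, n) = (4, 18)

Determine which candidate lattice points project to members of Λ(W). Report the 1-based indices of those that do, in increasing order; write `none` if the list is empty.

Numerically τ ≈ 4.236068 and τ' = −1/τ ≈ -0.236068.
#1 (13,-19): internal coord 13 + (-19)·τ' = +17.485292; +17.485292 ∉ [-0.7, 0.5) → out
#2 (4,22): internal coord 4 + (22)·τ' = -1.193496; -1.193496 ∉ [-0.7, 0.5) → out
#3 (4,18): internal coord 4 + (18)·τ' = -0.249224; -0.249224 ∈ [-0.7, 0.5) → IN Λ

3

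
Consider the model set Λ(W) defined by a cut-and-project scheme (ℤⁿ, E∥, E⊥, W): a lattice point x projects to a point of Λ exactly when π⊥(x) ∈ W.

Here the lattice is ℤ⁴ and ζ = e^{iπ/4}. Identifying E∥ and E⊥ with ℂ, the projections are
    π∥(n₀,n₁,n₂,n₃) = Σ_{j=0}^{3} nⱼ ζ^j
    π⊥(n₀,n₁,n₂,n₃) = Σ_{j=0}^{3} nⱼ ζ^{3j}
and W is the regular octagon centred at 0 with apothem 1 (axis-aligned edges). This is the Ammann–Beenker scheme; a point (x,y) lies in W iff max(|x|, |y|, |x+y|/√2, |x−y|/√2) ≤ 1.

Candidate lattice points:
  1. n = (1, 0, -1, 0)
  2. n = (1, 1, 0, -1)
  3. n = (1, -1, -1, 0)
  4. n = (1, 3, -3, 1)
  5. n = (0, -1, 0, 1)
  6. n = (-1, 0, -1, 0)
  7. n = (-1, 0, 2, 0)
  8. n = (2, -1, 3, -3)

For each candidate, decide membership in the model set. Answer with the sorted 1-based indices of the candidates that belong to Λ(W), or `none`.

2

Internal map: ζ^{3j} for j=0..3 gives (1,0), (−√2/2,√2/2), (0,−1), (√2/2,√2/2).
#1 (1, 0, -1, 0): internal (1.00000, 1.00000); octagon support 1.41421 vs apothem 1 → ∉ W
#2 (1, 1, 0, -1): internal (-0.41421, 0.00000); octagon support 0.41421 vs apothem 1 → ∈ W
#3 (1, -1, -1, 0): internal (1.70711, 0.29289); octagon support 1.70711 vs apothem 1 → ∉ W
#4 (1, 3, -3, 1): internal (-0.41421, 5.82843); octagon support 5.82843 vs apothem 1 → ∉ W
#5 (0, -1, 0, 1): internal (1.41421, 0.00000); octagon support 1.41421 vs apothem 1 → ∉ W
#6 (-1, 0, -1, 0): internal (-1.00000, 1.00000); octagon support 1.41421 vs apothem 1 → ∉ W
#7 (-1, 0, 2, 0): internal (-1.00000, -2.00000); octagon support 2.12132 vs apothem 1 → ∉ W
#8 (2, -1, 3, -3): internal (0.58579, -5.82843); octagon support 5.82843 vs apothem 1 → ∉ W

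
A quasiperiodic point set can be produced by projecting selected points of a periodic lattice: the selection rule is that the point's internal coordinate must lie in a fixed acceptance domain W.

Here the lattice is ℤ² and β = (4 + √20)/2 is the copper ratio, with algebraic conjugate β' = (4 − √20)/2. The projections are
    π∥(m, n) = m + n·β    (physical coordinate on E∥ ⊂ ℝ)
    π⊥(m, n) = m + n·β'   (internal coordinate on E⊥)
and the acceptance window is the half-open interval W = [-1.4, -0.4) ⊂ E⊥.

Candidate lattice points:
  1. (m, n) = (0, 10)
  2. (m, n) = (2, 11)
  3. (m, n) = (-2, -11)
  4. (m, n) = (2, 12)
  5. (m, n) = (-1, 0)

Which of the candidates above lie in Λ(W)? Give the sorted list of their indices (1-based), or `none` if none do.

2, 4, 5

β' = (4−√20)/2 ≈ -0.236068.
[1] lift (0,10): star map gives -2.360680; window check -1.4 ≤ -2.360680 < -0.4 is false → out
[2] lift (2,11): star map gives -0.596748; window check -1.4 ≤ -0.596748 < -0.4 is true → IN Λ
[3] lift (-2,-11): star map gives 0.596748; window check -1.4 ≤ 0.596748 < -0.4 is false → out
[4] lift (2,12): star map gives -0.832816; window check -1.4 ≤ -0.832816 < -0.4 is true → IN Λ
[5] lift (-1,0): star map gives -1.000000; window check -1.4 ≤ -1.000000 < -0.4 is true → IN Λ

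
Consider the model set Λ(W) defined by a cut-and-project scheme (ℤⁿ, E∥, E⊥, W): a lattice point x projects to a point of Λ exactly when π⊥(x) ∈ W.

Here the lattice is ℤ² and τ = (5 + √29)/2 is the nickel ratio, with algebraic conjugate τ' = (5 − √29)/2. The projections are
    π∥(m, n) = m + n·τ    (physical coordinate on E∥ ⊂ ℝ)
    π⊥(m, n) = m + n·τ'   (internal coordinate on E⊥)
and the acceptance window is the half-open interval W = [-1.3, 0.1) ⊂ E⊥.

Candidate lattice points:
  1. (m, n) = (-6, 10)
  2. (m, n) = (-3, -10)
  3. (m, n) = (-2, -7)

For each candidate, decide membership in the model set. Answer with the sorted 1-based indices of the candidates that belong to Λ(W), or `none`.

2, 3

τ' = (5−√29)/2 ≈ -0.192582.
[1] lift (-6,10): star map gives -7.925824; window check -1.3 ≤ -7.925824 < 0.1 is false → out
[2] lift (-3,-10): star map gives -1.074176; window check -1.3 ≤ -1.074176 < 0.1 is true → IN Λ
[3] lift (-2,-7): star map gives -0.651923; window check -1.3 ≤ -0.651923 < 0.1 is true → IN Λ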